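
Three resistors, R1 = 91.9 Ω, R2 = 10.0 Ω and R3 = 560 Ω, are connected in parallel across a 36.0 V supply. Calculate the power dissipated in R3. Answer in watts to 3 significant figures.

2.31 W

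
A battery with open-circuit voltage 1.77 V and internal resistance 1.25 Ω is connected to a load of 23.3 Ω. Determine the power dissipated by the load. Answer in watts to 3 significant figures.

0.121 W

Load and internal resistance form a series loop — compute the loop current, then the load power via I²R.
I = ε / (r + R) = 1.77 / (1.25 + 23.3) = 0.07210 A
P_load = I² R = (0.07210)² × 23.3 = 0.1211 W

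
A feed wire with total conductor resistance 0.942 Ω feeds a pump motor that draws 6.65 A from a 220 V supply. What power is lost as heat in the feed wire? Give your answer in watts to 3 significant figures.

41.7 W

Line loss is just I²R for the cable — we know both I and R_line directly.
The feed wire carries the full 6.65 A.
P_line = I² R_line = (6.650)² × 0.942 = 41.66 W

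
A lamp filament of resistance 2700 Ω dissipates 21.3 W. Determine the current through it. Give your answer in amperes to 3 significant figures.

Inverting the appropriate power form: I = √(P / R).
I = √(21.3 / 2700) = 0.08882 A

0.0888 A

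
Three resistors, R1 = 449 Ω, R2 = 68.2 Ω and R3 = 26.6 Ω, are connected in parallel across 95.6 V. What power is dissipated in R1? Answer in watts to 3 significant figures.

20.4 W

Each parallel branch sees the full supply voltage, so P = V²/R applies directly to the target branch.
P_R1 = V² / R1 = (95.6)² / 449 Ω = 20.35 W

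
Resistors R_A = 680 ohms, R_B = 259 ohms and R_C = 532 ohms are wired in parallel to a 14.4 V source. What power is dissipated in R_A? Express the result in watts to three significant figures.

0.305 W

R_A sits directly across the source, so P = V²/R with V = 14.4 V.
P_R_A = V² / R_A = (14.4)² / 680 Ω = 0.3049 W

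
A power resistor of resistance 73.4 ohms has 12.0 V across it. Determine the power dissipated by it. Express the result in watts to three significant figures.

We know the drop across the element and its resistance — P = V²/R, one step.
P = (12.0 V)² / 73.4 Ω = 1.962 W

1.96 W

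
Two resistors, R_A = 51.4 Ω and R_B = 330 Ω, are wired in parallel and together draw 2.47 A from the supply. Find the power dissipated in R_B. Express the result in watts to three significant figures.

36.6 W

The branches share the same voltage, but only the total current is given — find V from the equivalent resistance first.
1/R_eq = 1/51.4 + 1/330 ⇒ R_eq = 44.47 Ω
V = I_total × R_eq = 2.470 × 44.47 = 109.8 V
P_R_B = V² / R_B = (109.8)² / 330 = 36.57 W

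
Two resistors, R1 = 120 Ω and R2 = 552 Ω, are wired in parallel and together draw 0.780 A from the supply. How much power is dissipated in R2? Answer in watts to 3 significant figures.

We need the common branch voltage; get it from I_total × R_eq, then P = V²/R for the branch.
1/R_eq = 1/120 + 1/552 ⇒ R_eq = 98.57 Ω
V = I_total × R_eq = 0.7800 × 98.57 = 76.89 V
P_R2 = V² / R2 = (76.89)² / 552 = 10.71 W

10.7 W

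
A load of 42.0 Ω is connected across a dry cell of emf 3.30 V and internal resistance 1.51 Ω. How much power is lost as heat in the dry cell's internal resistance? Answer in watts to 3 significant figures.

r is in series with the load, so it carries the full circuit current — the loss in it is I²r.
I = ε / (r + R) = 3.30 / (1.51 + 42.0) = 0.07584 A
P_int = I² r = (0.07584)² × 1.51 = 0.008686 W

0.00869 W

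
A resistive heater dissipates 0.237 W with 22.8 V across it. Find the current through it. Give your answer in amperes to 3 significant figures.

Inverting the appropriate power form: I = P / V.
I = 0.237 / 22.8 = 0.01039 A

0.0104 A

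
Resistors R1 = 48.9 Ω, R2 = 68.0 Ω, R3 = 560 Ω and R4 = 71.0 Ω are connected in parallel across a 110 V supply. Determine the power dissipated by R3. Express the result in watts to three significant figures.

21.6 W

Parallel branches share the same voltage; P = V²/R gives the branch power in one step.
P_R3 = V² / R3 = (110)² / 560 Ω = 21.61 W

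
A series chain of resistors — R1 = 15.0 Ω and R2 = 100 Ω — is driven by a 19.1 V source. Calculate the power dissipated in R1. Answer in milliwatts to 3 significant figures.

The current is common to all series resistors; compute it, then apply P = I²R for the target.
R_total = 15.0 + 100 = 115.0 Ω
I = V / R_total = 19.1 / 115.0 = 0.1661 A
P_R1 = I² × R1 = (0.1661)² × 15.0 = 0.4138 W

414 mW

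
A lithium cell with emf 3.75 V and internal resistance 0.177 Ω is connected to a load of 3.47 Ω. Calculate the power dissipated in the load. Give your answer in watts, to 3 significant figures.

The internal resistance and the load are in series, so the same I flows through both; get I from ε/(r+R), then I²R for the load.
I = ε / (r + R) = 3.75 / (0.177 + 3.47) = 1.028 A
P_load = I² R = (1.028)² × 3.47 = 3.669 W

3.67 W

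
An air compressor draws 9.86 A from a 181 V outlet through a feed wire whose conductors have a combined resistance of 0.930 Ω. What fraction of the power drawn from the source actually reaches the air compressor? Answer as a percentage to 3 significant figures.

94.9 %

The feed wire carries the full 9.86 A.
P_line = I² R_line = (9.860)² × 0.930 = 90.41 W
P_source = V I = 181 × 9.860 = 1785 W; P_load = 1694 W
η = P_load / P_source = 1694 / 1785 = 0.9493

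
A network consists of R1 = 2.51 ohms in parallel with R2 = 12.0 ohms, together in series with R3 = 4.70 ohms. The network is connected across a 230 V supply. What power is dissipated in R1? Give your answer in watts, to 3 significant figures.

1980 W

Reduce the parallel combination to a single R_p; the circuit then becomes R_p in series with the remaining resistor.
R_p = (2.51×12.0)/(2.51+12.0) = 2.076 Ω
R_total = R_p + 4.70 = 2.076 + 4.70 = 6.776 Ω
I = V / R_total = 230 / 6.776 = 33.94 A
Voltage across the parallel pair: V_p = I × R_p = 33.94 × 2.076 = 70.46 V
Use P = V²/R for R1 with V = V_p.
P_R1 = (70.46)² / 2.51 = 1978 W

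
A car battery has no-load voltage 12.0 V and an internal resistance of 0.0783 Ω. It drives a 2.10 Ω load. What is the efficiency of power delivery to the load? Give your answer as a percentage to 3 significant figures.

η = P_load/(P_load+P_int) = I²R/(I²R+I²r) = R/(R+r) — the I² cancels for series elements.
η = R / (R + r) = 2.10 / (2.10 + 0.0783) = 0.9641

96.4 %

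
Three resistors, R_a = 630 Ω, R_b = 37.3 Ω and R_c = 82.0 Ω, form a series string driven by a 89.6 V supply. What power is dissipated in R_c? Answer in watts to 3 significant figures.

In a series string the same current flows through every resistor — find that current, then P = I²R for the one we want.
R_total = 630 + 37.3 + 82.0 = 749.3 Ω
I = V / R_total = 89.6 / 749.3 = 0.1196 A
P_R_c = I² × R_c = (0.1196)² × 82.0 = 1.173 W

1.17 W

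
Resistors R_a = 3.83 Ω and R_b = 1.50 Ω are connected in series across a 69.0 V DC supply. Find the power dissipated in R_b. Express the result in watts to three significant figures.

251 W

Series elements share the same current, so find I first, then use P = I²R.
R_total = 3.83 + 1.50 = 5.330 Ω
I = V / R_total = 69.0 / 5.330 = 12.95 A
P_R_b = I² × R_b = (12.95)² × 1.50 = 251.4 W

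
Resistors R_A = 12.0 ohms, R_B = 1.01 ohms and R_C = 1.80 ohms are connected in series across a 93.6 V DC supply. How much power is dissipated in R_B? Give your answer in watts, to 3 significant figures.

40.3 W

Series elements share the same current, so find I first, then use P = I²R.
R_total = 12.0 + 1.01 + 1.80 = 14.81 Ω
I = V / R_total = 93.6 / 14.81 = 6.320 A
P_R_B = I² × R_B = (6.320)² × 1.01 = 40.34 W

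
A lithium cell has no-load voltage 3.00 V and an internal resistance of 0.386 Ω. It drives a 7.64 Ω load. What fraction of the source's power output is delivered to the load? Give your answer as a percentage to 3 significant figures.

95.2 %

η = P_load/(P_load+P_int) = I²R/(I²R+I²r) = R/(R+r) — the I² cancels for series elements.
η = R / (R + r) = 7.64 / (7.64 + 0.386) = 0.9519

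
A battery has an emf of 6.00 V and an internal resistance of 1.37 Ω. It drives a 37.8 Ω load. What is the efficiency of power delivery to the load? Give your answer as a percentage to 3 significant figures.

96.5 %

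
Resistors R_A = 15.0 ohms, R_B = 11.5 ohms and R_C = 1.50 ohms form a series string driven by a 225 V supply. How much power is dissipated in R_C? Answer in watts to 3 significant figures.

96.9 W

The current is common to all series resistors; compute it, then apply P = I²R for the target.
R_total = 15.0 + 11.5 + 1.50 = 28.00 Ω
I = V / R_total = 225 / 28.00 = 8.036 A
P_R_C = I² × R_C = (8.036)² × 1.50 = 96.86 W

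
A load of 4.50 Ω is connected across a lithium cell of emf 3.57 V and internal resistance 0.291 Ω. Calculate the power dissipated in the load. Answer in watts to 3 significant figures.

2.50 W

The internal resistance and the load are in series, so the same I flows through both; get I from ε/(r+R), then I²R for the load.
I = ε / (r + R) = 3.57 / (0.291 + 4.50) = 0.7451 A
P_load = I² R = (0.7451)² × 4.50 = 2.499 W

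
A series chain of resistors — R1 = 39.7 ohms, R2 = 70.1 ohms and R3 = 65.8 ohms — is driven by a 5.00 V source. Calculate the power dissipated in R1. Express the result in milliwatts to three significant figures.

32.2 mW

The current is common to all series resistors; compute it, then apply P = I²R for the target.
R_total = 39.7 + 70.1 + 65.8 = 175.6 Ω
I = V / R_total = 5.00 / 175.6 = 0.02847 A
P_R1 = I² × R1 = (0.02847)² × 39.7 = 0.03219 W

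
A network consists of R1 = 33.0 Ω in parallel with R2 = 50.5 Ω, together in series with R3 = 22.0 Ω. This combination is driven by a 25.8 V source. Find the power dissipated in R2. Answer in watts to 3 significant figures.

2.98 W

Combine R1 and R2 into their parallel equivalent first, reducing the network to two series resistors.
R_p = (33.0×50.5)/(33.0+50.5) = 19.96 Ω
R_total = R_p + 22.0 = 19.96 + 22.0 = 41.96 Ω
I = V / R_total = 25.8 / 41.96 = 0.6149 A
Voltage across the parallel pair: V_p = I × R_p = 0.6149 × 19.96 = 12.27 V
R2 has V_p across it, so P = V_p²/R2.
P_R2 = (12.27)² / 50.5 = 2.982 W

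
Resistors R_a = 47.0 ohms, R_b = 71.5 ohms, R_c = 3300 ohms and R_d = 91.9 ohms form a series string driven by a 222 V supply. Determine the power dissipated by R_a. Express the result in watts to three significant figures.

0.188 W

Since the resistors are in series they all carry the loop current I = V/R_total; the power in any one is I²R.
R_total = 47.0 + 71.5 + 3300 + 91.9 = 3510 Ω
I = V / R_total = 222 / 3510 = 0.06324 A
P_R_a = I² × R_a = (0.06324)² × 47.0 = 0.1880 W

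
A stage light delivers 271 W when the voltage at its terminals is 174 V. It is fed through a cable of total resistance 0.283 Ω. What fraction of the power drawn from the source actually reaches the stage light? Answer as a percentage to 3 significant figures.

99.7 %

I = P / V = 271 / 174 = 1.557 A through the cable.
P_line = I² R_line = (1.557)² × 0.283 = 0.6865 W
P_source = P_load + P_line = 271.0 + 0.6865 = 271.7 W
η = P_load / P_source = 271.0 / 271.7 = 0.9975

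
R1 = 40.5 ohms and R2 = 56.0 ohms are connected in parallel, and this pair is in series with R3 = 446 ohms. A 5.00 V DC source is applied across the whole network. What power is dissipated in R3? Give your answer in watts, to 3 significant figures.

Collapse the R1‖R2 pair into one equivalent R_p; then R_p and R3 form a series string.
R_p = (40.5×56.0)/(40.5+56.0) = 23.50 Ω
R_total = R_p + 446 = 23.50 + 446 = 469.5 Ω
I = V / R_total = 5.00 / 469.5 = 0.01065 A
R3 carries the full series current, so P = I²R.
P_R3 = (0.01065)² × 446 = 0.05058 W

0.0506 W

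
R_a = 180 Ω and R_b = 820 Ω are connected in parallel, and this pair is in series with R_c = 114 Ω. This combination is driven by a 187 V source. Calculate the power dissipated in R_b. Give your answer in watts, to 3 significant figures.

13.6 W

Combine R_a and R_b into their parallel equivalent first, reducing the network to two series resistors.
R_p = (180×820)/(180+820) = 147.6 Ω
R_total = R_p + 114 = 147.6 + 114 = 261.6 Ω
I = V / R_total = 187 / 261.6 = 0.7148 A
Voltage across the parallel pair: V_p = I × R_p = 0.7148 × 147.6 = 105.5 V
R_b has V_p across it, so P = V_p²/R_b.
P_R_b = (105.5)² / 820 = 13.58 W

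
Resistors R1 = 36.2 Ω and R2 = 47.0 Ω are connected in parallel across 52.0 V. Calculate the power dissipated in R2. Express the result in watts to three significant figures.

57.5 W

R2 sits directly across the source, so P = V²/R with V = 52.0 V.
P_R2 = V² / R2 = (52.0)² / 47.0 Ω = 57.53 W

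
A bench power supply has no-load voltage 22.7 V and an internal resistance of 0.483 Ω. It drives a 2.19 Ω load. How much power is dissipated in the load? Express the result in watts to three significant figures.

Find the circuit current first, then P = I²R for the load (series elements share I).
I = ε / (r + R) = 22.7 / (0.483 + 2.19) = 8.492 A
P_load = I² R = (8.492)² × 2.19 = 157.9 W

158 W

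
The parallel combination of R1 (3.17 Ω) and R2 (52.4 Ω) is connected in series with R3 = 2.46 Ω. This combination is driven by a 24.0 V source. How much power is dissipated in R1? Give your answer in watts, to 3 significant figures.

Collapse the R1‖R2 pair into one equivalent R_p; then R_p and R3 form a series string.
R_p = (3.17×52.4)/(3.17+52.4) = 2.989 Ω
R_total = R_p + 2.46 = 2.989 + 2.46 = 5.449 Ω
I = V / R_total = 24.0 / 5.449 = 4.404 A
Voltage across the parallel pair: V_p = I × R_p = 4.404 × 2.989 = 13.17 V
R1 has V_p across it, so P = V_p²/R1.
P_R1 = (13.17)² / 3.17 = 54.68 W

54.7 W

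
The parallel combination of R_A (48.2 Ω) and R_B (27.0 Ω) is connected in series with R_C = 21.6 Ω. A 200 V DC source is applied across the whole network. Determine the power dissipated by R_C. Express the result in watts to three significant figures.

571 W

Combine R_A and R_B into their parallel equivalent first, reducing the network to two series resistors.
R_p = (48.2×27.0)/(48.2+27.0) = 17.31 Ω
R_total = R_p + 21.6 = 17.31 + 21.6 = 38.91 Ω
I = V / R_total = 200 / 38.91 = 5.141 A
R_C is the series element, so its power is I²R.
P_R_C = (5.141)² × 21.6 = 570.8 W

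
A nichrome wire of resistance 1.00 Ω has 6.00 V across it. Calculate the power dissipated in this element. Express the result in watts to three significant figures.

Voltage and resistance are given, so P = V²/R is the one-step route.
P = (6.00 V)² / 1.00 Ω = 36.00 W

36.0 W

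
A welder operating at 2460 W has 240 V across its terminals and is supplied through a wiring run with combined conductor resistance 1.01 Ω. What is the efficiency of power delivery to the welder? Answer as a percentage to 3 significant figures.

95.9 %

I = P / V = 2460 / 240 = 10.25 A through the wiring run.
P_line = I² R_line = (10.25)² × 1.01 = 106.1 W
P_source = P_load + P_line = 2460 + 106.1 = 2566 W
η = P_load / P_source = 2460 / 2566 = 0.9586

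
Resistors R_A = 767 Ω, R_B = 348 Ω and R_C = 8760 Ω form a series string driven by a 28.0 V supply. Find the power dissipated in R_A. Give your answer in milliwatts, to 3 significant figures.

6.17 mW

The current is common to all series resistors; compute it, then apply P = I²R for the target.
R_total = 767 + 348 + 8760 = 9875 Ω
I = V / R_total = 28.0 / 9875 = 0.002835 A
P_R_A = I² × R_A = (0.002835)² × 767 = 0.006166 W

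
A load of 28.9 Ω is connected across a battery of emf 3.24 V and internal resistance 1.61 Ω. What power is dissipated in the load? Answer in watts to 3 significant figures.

The internal resistance and the load are in series, so the same I flows through both; get I from ε/(r+R), then I²R for the load.
I = ε / (r + R) = 3.24 / (1.61 + 28.9) = 0.1062 A
P_load = I² R = (0.1062)² × 28.9 = 0.3259 W

0.326 W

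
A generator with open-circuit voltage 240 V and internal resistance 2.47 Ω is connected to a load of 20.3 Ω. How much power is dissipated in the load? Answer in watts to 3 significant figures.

With r and R in series, I = ε/(r+R); the load dissipates I²R.
I = ε / (r + R) = 240 / (2.47 + 20.3) = 10.54 A
P_load = I² R = (10.54)² × 20.3 = 2255 W

2260 W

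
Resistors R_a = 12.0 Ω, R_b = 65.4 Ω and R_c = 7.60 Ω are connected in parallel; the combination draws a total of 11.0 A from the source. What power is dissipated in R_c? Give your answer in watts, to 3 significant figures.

We need the common branch voltage; get it from I_total × R_eq, then P = V²/R for the branch.
1/R_eq = 1/12.0 + 1/65.4 + 1/7.60 ⇒ R_eq = 4.344 Ω
V = I_total × R_eq = 11.00 × 4.344 = 47.78 V
P_R_c = V² / R_c = (47.78)² / 7.60 = 300.4 W

300 W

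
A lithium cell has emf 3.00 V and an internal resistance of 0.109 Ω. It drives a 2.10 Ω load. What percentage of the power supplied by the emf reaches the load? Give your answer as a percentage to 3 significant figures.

95.1 %

η = P_load/(P_load+P_int) = I²R/(I²R+I²r) = R/(R+r) — the I² cancels for series elements.
η = R / (R + r) = 2.10 / (2.10 + 0.109) = 0.9507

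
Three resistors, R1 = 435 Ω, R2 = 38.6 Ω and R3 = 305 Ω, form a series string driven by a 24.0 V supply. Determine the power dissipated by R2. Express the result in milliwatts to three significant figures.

36.7 mW

Every series element carries the same I. Get I from the total resistance, then P = I² × R2.
R_total = 435 + 38.6 + 305 = 778.6 Ω
I = V / R_total = 24.0 / 778.6 = 0.03082 A
P_R2 = I² × R2 = (0.03082)² × 38.6 = 0.03668 W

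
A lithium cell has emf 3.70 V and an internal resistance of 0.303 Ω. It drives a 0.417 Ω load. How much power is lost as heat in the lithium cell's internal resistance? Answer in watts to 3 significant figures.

8.00 W

Internal loss is I²r, with I set by the total series resistance r+R.
I = ε / (r + R) = 3.70 / (0.303 + 0.417) = 5.139 A
P_int = I² r = (5.139)² × 0.303 = 8.002 W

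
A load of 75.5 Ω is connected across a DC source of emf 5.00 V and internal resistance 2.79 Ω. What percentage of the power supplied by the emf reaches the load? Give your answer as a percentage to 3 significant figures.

96.4 %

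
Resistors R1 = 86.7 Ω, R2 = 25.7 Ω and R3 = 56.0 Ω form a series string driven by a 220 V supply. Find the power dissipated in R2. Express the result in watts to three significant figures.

Every series element carries the same I. Get I from the total resistance, then P = I² × R2.
R_total = 86.7 + 25.7 + 56.0 = 168.4 Ω
I = V / R_total = 220 / 168.4 = 1.306 A
P_R2 = I² × R2 = (1.306)² × 25.7 = 43.86 W

43.9 W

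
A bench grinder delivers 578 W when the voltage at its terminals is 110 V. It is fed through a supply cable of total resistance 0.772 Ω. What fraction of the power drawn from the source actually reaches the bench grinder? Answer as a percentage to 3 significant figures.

96.4 %

I = P / V = 578 / 110 = 5.255 A through the supply cable.
P_line = I² R_line = (5.255)² × 0.772 = 21.32 W
P_source = P_load + P_line = 578.0 + 21.32 = 599.3 W
η = P_load / P_source = 578.0 / 599.3 = 0.9644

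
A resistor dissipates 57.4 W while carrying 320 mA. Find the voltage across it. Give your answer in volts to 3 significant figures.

From P = V I = I²R = V²/R, with the two given quantities we get V = P / I.
V = 57.4 / 0.3200 = 179.4 V

179 V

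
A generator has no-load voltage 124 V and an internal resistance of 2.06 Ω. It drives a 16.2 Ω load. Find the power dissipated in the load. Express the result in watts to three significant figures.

The internal resistance and the load are in series, so the same I flows through both; get I from ε/(r+R), then I²R for the load.
I = ε / (r + R) = 124 / (2.06 + 16.2) = 6.791 A
P_load = I² R = (6.791)² × 16.2 = 747.1 W

747 W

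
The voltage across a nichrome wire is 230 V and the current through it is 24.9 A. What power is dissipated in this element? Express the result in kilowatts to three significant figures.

Both the voltage across and the current through the element are known, so P = V I applies directly.
P = 230 V × 24.90 A = 5727 W

5.73 kW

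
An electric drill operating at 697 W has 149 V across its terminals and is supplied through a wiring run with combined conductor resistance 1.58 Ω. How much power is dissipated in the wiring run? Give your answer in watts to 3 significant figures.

Only the current and the line resistance are needed for the I²R loss.
I = P / V = 697 / 149 = 4.678 A through the wiring run.
P_line = I² R_line = (4.678)² × 1.58 = 34.57 W

34.6 W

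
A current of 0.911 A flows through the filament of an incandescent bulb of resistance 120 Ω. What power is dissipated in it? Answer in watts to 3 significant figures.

99.6 W

Current and resistance are given, so P = I²R is the direct form.
P = (0.9110 A)² × 120 Ω = 99.59 W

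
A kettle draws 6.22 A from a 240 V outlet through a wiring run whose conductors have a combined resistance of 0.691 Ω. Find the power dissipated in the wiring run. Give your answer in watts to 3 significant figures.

The wiring run is a series resistance carrying the load current; its dissipation is I²R_line.
The wiring run carries the full 6.22 A.
P_line = I² R_line = (6.220)² × 0.691 = 26.73 W

26.7 W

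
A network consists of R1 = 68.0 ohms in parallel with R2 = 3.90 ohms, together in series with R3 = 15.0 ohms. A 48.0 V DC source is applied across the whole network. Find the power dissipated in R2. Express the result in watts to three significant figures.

Reduce the parallel combination to a single R_p; the circuit then becomes R_p in series with the remaining resistor.
R_p = (68.0×3.90)/(68.0+3.90) = 3.688 Ω
R_total = R_p + 15.0 = 3.688 + 15.0 = 18.69 Ω
I = V / R_total = 48.0 / 18.69 = 2.568 A
Voltage across the parallel pair: V_p = I × R_p = 2.568 × 3.688 = 9.474 V
Use P = V²/R for R2 with V = V_p.
P_R2 = (9.474)² / 3.90 = 23.01 W

23.0 W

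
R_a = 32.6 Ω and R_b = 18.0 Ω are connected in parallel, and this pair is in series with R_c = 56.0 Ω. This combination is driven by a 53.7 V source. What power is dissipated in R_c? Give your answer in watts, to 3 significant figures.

35.3 W

Reduce the parallel combination to a single R_p; the circuit then becomes R_p in series with the remaining resistor.
R_p = (32.6×18.0)/(32.6+18.0) = 11.60 Ω
R_total = R_p + 56.0 = 11.60 + 56.0 = 67.60 Ω
I = V / R_total = 53.7 / 67.60 = 0.7944 A
R_c is the series element, so its power is I²R.
P_R_c = (0.7944)² × 56.0 = 35.34 W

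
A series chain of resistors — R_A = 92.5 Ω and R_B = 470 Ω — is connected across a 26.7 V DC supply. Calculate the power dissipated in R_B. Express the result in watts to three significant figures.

1.06 W

Every series element carries the same I. Get I from the total resistance, then P = I² × R_B.
R_total = 92.5 + 470 = 562.5 Ω
I = V / R_total = 26.7 / 562.5 = 0.04747 A
P_R_B = I² × R_B = (0.04747)² × 470 = 1.059 W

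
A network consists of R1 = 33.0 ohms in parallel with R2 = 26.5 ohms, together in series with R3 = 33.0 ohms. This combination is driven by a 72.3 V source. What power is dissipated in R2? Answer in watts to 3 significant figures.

18.7 W

Reduce the parallel combination to a single R_p; the circuit then becomes R_p in series with the remaining resistor.
R_p = (33.0×26.5)/(33.0+26.5) = 14.70 Ω
R_total = R_p + 33.0 = 14.70 + 33.0 = 47.70 Ω
I = V / R_total = 72.3 / 47.70 = 1.516 A
Voltage across the parallel pair: V_p = I × R_p = 1.516 × 14.70 = 22.28 V
R2 sits across V_p; its power is V_p²/R.
P_R2 = (22.28)² / 26.5 = 18.73 W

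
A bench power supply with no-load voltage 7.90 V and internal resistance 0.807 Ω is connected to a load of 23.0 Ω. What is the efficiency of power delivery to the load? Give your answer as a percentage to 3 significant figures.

The source delivers εI, of which I²R reaches the load and I²r is lost; since I is common, η = R/(R+r).
η = R / (R + r) = 23.0 / (23.0 + 0.807) = 0.9661

96.6 %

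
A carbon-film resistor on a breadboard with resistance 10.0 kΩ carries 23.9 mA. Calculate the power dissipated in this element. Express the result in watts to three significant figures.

5.71 W

The current through and the resistance of the element are both given; use P = I²R.
P = (0.02390 A)² × 10000 Ω = 5.712 W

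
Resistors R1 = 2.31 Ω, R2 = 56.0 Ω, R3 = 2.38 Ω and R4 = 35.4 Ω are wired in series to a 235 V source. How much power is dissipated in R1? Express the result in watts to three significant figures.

13.8 W

The current is common to all series resistors; compute it, then apply P = I²R for the target.
R_total = 2.31 + 56.0 + 2.38 + 35.4 = 96.09 Ω
I = V / R_total = 235 / 96.09 = 2.446 A
P_R1 = I² × R1 = (2.446)² × 2.31 = 13.82 W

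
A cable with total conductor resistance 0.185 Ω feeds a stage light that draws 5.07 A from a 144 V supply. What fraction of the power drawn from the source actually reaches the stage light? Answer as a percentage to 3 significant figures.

The cable carries the full 5.07 A.
P_line = I² R_line = (5.070)² × 0.185 = 4.755 W
P_source = V I = 144 × 5.070 = 730.1 W; P_load = 725.3 W
η = P_load / P_source = 725.3 / 730.1 = 0.9935

99.3 %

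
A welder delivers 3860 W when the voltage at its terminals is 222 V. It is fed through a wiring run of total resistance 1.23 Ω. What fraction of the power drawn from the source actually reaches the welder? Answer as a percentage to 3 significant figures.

I = P / V = 3860 / 222 = 17.39 A through the wiring run.
P_line = I² R_line = (17.39)² × 1.23 = 371.9 W
P_source = P_load + P_line = 3860 + 371.9 = 4232 W
η = P_load / P_source = 3860 / 4232 = 0.9121

91.2 %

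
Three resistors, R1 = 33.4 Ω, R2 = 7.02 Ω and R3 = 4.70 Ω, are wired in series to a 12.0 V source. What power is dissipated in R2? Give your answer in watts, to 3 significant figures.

0.497 W

Series elements share the same current, so find I first, then use P = I²R.
R_total = 33.4 + 7.02 + 4.70 = 45.12 Ω
I = V / R_total = 12.0 / 45.12 = 0.2660 A
P_R2 = I² × R2 = (0.2660)² × 7.02 = 0.4965 W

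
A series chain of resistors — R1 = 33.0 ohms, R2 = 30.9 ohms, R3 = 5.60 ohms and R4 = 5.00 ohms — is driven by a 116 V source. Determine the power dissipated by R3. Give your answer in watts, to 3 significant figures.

13.6 W

Since the resistors are in series they all carry the loop current I = V/R_total; the power in any one is I²R.
R_total = 33.0 + 30.9 + 5.60 + 5.00 = 74.50 Ω
I = V / R_total = 116 / 74.50 = 1.557 A
P_R3 = I² × R3 = (1.557)² × 5.60 = 13.58 W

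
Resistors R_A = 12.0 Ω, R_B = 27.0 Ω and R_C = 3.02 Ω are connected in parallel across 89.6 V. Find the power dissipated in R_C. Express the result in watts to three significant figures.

Each parallel branch sees the full supply voltage, so P = V²/R applies directly to the target branch.
P_R_C = V² / R_C = (89.6)² / 3.02 Ω = 2658 W

2660 W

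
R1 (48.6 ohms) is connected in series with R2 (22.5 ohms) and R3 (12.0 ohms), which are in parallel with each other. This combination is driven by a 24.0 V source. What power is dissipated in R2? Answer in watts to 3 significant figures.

Reduce the parallel pair to R_p first; the network is then a simple series string.
R_p = (22.5×12.0)/(22.5+12.0) = 7.826 Ω
R_total = 48.6 + 7.826 = 56.43 Ω
I = V / R_total = 24.0 / 56.43 = 0.4253 A
Voltage across the parallel pair: V_p = I × R_p = 0.4253 × 7.826 = 3.329 V
R2 sees V_p directly, so P = V_p² / R2.
P_R2 = (3.329)² / 22.5 = 0.4925 W

0.492 W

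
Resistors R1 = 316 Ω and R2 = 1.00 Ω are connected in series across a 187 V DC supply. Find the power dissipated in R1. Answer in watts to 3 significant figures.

110 W

Series elements share the same current, so find I first, then use P = I²R.
R_total = 316 + 1.00 = 317.0 Ω
I = V / R_total = 187 / 317.0 = 0.5899 A
P_R1 = I² × R1 = (0.5899)² × 316 = 110.0 W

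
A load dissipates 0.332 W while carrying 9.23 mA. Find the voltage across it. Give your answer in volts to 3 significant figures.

From P = V I = I²R = V²/R, with the two given quantities we get V = P / I.
V = 0.332 / 0.009230 = 35.97 V

36.0 V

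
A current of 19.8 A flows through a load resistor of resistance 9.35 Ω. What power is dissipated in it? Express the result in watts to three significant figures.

Current and resistance are given, so P = I²R is the direct form.
P = (19.80 A)² × 9.35 Ω = 3666 W

3670 W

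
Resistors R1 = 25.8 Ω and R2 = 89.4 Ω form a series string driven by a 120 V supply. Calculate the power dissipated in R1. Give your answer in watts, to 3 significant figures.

28.0 W

The current is common to all series resistors; compute it, then apply P = I²R for the target.
R_total = 25.8 + 89.4 = 115.2 Ω
I = V / R_total = 120 / 115.2 = 1.042 A
P_R1 = I² × R1 = (1.042)² × 25.8 = 27.99 W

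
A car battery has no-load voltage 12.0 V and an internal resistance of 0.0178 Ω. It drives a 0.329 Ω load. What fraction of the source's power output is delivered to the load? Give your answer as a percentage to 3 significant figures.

The source delivers εI, of which I²R reaches the load and I²r is lost; since I is common, η = R/(R+r).
η = R / (R + r) = 0.329 / (0.329 + 0.0178) = 0.9487

94.9 %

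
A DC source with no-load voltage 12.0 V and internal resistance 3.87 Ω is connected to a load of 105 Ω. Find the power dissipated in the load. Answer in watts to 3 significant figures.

1.28 W

Load and internal resistance form a series loop — compute the loop current, then the load power via I²R.
I = ε / (r + R) = 12.0 / (3.87 + 105) = 0.1102 A
P_load = I² R = (0.1102)² × 105 = 1.276 W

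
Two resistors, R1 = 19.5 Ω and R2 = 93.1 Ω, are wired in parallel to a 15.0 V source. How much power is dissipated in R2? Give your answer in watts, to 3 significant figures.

R2 sits directly across the source, so P = V²/R with V = 15.0 V.
P_R2 = V² / R2 = (15.0)² / 93.1 Ω = 2.417 W

2.42 W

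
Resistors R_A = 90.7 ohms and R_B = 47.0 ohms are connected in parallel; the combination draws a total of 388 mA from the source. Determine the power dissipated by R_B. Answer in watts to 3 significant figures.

3.07 W

The branches share the same voltage, but only the total current is given — find V from the equivalent resistance first.
1/R_eq = 1/90.7 + 1/47.0 ⇒ R_eq = 30.96 Ω
V = I_total × R_eq = 0.3880 × 30.96 = 12.01 V
P_R_B = V² / R_B = (12.01)² / 47.0 = 3.070 W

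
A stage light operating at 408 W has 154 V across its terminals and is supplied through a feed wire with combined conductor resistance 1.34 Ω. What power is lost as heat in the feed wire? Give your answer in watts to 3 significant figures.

Only the current and the line resistance are needed for the I²R loss.
I = P / V = 408 / 154 = 2.649 A through the feed wire.
P_line = I² R_line = (2.649)² × 1.34 = 9.406 W

9.41 W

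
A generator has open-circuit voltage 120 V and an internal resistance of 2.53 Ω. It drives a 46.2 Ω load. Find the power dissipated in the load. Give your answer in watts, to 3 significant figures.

280 W

Find the circuit current first, then P = I²R for the load (series elements share I).
I = ε / (r + R) = 120 / (2.53 + 46.2) = 2.463 A
P_load = I² R = (2.463)² × 46.2 = 280.2 W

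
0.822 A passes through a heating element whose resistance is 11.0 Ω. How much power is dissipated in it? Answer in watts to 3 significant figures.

7.43 W

With I and R stated, P = I²R applies in one step.
P = (0.8220 A)² × 11.0 Ω = 7.433 W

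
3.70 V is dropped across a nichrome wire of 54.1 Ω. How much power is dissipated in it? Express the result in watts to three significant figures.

With V across and R both known, P = V²/R gives the dissipation directly.
P = (3.70 V)² / 54.1 Ω = 0.2530 W

0.253 W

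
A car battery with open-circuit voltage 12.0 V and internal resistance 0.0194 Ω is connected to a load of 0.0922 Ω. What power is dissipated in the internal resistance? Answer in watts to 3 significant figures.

224 W

The internal resistance carries the same current as the load; P_int = I²r.
I = ε / (r + R) = 12.0 / (0.0194 + 0.0922) = 107.5 A
P_int = I² r = (107.5)² × 0.0194 = 224.3 W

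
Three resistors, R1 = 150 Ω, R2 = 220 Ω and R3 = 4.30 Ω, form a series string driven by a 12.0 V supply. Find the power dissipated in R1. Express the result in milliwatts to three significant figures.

In a series string the same current flows through every resistor — find that current, then P = I²R for the one we want.
R_total = 150 + 220 + 4.30 = 374.3 Ω
I = V / R_total = 12.0 / 374.3 = 0.03206 A
P_R1 = I² × R1 = (0.03206)² × 150 = 0.1542 W

154 mW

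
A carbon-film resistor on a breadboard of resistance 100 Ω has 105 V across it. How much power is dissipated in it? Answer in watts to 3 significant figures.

We know the drop across the element and its resistance — P = V²/R, one step.
P = (105 V)² / 100 Ω = 110.2 W

110 W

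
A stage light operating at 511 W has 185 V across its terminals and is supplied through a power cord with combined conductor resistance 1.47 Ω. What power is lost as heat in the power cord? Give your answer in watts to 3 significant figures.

The power cord and load are in series, so the same current flows in both; the loss is I²R_line.
I = P / V = 511 / 185 = 2.762 A through the power cord.
P_line = I² R_line = (2.762)² × 1.47 = 11.22 W

11.2 W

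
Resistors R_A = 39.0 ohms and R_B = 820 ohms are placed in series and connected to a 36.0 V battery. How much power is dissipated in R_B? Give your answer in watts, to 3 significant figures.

Series elements share the same current, so find I first, then use P = I²R.
R_total = 39.0 + 820 = 859.0 Ω
I = V / R_total = 36.0 / 859.0 = 0.04191 A
P_R_B = I² × R_B = (0.04191)² × 820 = 1.440 W

1.44 W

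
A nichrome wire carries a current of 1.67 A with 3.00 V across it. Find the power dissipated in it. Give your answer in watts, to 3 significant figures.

V and I are known directly — P = V I, no intermediate step needed.
P = 3.00 V × 1.670 A = 5.010 W

5.01 W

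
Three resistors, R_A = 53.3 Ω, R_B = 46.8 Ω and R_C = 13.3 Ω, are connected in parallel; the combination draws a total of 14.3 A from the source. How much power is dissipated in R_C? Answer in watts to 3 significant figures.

1160 W

Only the total current is stated, so first find the parallel equivalent to get the voltage across the combination.
1/R_eq = 1/53.3 + 1/46.8 + 1/13.3 ⇒ R_eq = 8.672 Ω
V = I_total × R_eq = 14.30 × 8.672 = 124.0 V
P_R_C = V² / R_C = (124.0)² / 13.3 = 1156 W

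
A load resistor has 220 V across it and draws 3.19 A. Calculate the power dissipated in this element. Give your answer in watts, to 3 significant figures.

702 W

Both the voltage across and the current through the element are known, so P = V I applies directly.
P = 220 V × 3.190 A = 701.8 W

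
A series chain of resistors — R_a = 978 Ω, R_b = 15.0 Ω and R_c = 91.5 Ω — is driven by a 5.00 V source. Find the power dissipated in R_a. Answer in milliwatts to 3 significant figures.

Since the resistors are in series they all carry the loop current I = V/R_total; the power in any one is I²R.
R_total = 978 + 15.0 + 91.5 = 1084 Ω
I = V / R_total = 5.00 / 1084 = 0.004610 A
P_R_a = I² × R_a = (0.004610)² × 978 = 0.02079 W

20.8 mW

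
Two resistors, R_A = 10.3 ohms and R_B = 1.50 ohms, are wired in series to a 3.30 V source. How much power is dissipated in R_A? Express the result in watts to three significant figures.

0.806 W

In a series string the same current flows through every resistor — find that current, then P = I²R for the one we want.
R_total = 10.3 + 1.50 = 11.80 Ω
I = V / R_total = 3.30 / 11.80 = 0.2797 A
P_R_A = I² × R_A = (0.2797)² × 10.3 = 0.8056 W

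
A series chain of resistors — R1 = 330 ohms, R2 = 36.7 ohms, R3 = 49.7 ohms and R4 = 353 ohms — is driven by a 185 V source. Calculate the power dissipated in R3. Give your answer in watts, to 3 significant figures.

In a series string the same current flows through every resistor — find that current, then P = I²R for the one we want.
R_total = 330 + 36.7 + 49.7 + 353 = 769.4 Ω
I = V / R_total = 185 / 769.4 = 0.2404 A
P_R3 = I² × R3 = (0.2404)² × 49.7 = 2.873 W

2.87 W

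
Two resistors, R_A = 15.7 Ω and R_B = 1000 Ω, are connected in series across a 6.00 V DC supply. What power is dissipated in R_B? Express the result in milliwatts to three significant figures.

Series elements share the same current, so find I first, then use P = I²R.
R_total = 15.7 + 1000 = 1016 Ω
I = V / R_total = 6.00 / 1016 = 0.005907 A
P_R_B = I² × R_B = (0.005907)² × 1000 = 0.03490 W

34.9 mW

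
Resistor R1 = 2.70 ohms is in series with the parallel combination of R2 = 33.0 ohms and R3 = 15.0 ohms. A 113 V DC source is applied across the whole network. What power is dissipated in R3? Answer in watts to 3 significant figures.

Replace R2 and R3 with their parallel equivalent so the circuit becomes R1 in series with R_p.
R_p = (33.0×15.0)/(33.0+15.0) = 10.31 Ω
R_total = 2.70 + 10.31 = 13.01 Ω
I = V / R_total = 113 / 13.01 = 8.684 A
Voltage across the parallel pair: V_p = I × R_p = 8.684 × 10.31 = 89.55 V
R3 sees V_p directly, so P = V_p² / R3.
P_R3 = (89.55)² / 15.0 = 534.7 W

535 W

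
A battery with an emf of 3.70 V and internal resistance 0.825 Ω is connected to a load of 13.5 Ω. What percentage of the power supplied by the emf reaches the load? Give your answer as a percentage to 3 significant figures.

94.2 %

η = P_load/(P_load+P_int) = I²R/(I²R+I²r) = R/(R+r) — the I² cancels for series elements.
η = R / (R + r) = 13.5 / (13.5 + 0.825) = 0.9424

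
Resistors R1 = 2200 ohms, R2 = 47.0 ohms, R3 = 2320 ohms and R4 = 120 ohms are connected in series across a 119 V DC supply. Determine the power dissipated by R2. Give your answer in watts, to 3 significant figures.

The current is common to all series resistors; compute it, then apply P = I²R for the target.
R_total = 2200 + 47.0 + 2320 + 120 = 4687 Ω
I = V / R_total = 119 / 4687 = 0.02539 A
P_R2 = I² × R2 = (0.02539)² × 47.0 = 0.03030 W

0.0303 W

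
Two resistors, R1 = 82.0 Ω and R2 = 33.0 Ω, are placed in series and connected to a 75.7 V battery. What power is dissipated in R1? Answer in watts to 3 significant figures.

35.5 W

In a series string the same current flows through every resistor — find that current, then P = I²R for the one we want.
R_total = 82.0 + 33.0 = 115.0 Ω
I = V / R_total = 75.7 / 115.0 = 0.6583 A
P_R1 = I² × R1 = (0.6583)² × 82.0 = 35.53 W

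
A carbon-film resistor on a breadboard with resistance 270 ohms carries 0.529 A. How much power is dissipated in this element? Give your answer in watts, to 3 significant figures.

Current and resistance are given, so P = I²R is the direct form.
P = (0.5290 A)² × 270 Ω = 75.56 W

75.6 W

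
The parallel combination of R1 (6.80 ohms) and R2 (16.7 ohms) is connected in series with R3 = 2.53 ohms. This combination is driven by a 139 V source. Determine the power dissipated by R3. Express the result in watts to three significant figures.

Combine R1 and R2 into their parallel equivalent first, reducing the network to two series resistors.
R_p = (6.80×16.7)/(6.80+16.7) = 4.832 Ω
R_total = R_p + 2.53 = 4.832 + 2.53 = 7.362 Ω
I = V / R_total = 139 / 7.362 = 18.88 A
All the supply current flows through R3; use P = I²R3.
P_R3 = (18.88)² × 2.53 = 901.8 W

902 W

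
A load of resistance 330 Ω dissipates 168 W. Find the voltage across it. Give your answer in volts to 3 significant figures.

235 V

Inverting the appropriate power form: V = √(P R).
V = √(168 × 330) = 235.5 V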